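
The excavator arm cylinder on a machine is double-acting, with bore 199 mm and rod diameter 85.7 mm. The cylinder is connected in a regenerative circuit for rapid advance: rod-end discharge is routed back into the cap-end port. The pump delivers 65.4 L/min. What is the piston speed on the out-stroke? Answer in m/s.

v ≈ 0.189 m/s

In regeneration the rod-end outflow joins the pump flow into the cap end, so the net volume the pump must supply per unit advance equals the rod cross-section area.
Rod cross-section A_rod = π/4 × (85.7 mm)² = 5768 mm^2
v = Q_pump / A_rod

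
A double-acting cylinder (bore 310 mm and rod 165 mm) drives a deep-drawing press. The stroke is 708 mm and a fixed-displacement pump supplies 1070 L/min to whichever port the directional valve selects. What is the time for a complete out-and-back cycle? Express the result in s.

t ≈ 5.14 s

Cap-side area A_cap = π/4 × (310 mm)² = 75480 mm^2
Rod-side annular area A_ann = π/4 × (310² − 165²) = 54090 mm^2
t_ext = A_cap·L/Q = 2.996 s
t_ret = A_ann·L/Q = 2.148 s
t_cycle = t_ext + t_ret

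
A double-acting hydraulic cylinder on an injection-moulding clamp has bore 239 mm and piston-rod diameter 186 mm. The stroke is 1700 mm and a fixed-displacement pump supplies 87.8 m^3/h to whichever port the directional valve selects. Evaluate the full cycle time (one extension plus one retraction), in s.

Cap-side area A_cap = π/4 × (239 mm)² = 44860 mm^2
Rod-side annular area A_ann = π/4 × (239² − 186²) = 17690 mm^2
t_ext = A_cap·L/Q = 3.127 s
t_ret = A_ann·L/Q = 1.233 s
t_cycle = t_ext + t_ret

t ≈ 4.36 s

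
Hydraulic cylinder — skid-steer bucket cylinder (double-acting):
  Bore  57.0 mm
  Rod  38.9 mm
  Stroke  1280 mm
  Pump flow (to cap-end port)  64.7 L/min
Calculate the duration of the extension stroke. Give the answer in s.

t ≈ 3.03 s

Cap-side area A_cap = π/4 × (57.0 mm)² = 2552 mm^2
Swept volume V = A × L; t = V / Q = A·L / Q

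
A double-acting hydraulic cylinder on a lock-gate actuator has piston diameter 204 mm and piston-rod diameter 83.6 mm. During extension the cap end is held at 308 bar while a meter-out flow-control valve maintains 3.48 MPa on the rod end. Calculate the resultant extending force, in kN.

F ≈ 912 kN

Cap-side area A_cap = π/4 × (204 mm)² = 32690 mm^2
Rod-side annular area A_ann = π/4 × (204² − 83.6²) = 27200 mm^2
Net thrust = P_cap·A_cap − P_rod·A_ann = 1007 kN − 94.64 kN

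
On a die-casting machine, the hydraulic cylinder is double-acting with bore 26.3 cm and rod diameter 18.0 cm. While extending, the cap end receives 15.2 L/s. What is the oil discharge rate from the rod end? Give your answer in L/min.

Q_out ≈ 485 L/min

Cap-side area A_cap = π/4 × (26.3 cm)² = 543.3 cm^2
Rod-side annular area A_ann = π/4 × (26.3² − 18.0²) = 288.8 cm^2
Piston speed v = Q_in/A_cap; rod-end outflow Q_out = v × A_ann = Q_in × A_ann/A_cap.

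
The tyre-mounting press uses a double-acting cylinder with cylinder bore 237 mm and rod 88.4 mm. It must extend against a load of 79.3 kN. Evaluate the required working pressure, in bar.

Cap-side area A_cap = π/4 × (237 mm)² = 44120 mm^2
P = F / A = 79.3 kN / A

P ≈ 18.0 bar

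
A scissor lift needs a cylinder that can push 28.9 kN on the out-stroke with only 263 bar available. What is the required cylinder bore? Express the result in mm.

D ≈ 37.4 mm

Extension force acts on the full piston face: F = P × (π/4)D².
D = √(4F / (πP)) = √(4 × 28.9 kN / (π × 263 bar))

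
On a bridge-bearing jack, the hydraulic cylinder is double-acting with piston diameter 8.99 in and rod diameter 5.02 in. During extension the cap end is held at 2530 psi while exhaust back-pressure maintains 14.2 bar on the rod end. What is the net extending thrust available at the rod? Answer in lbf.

F ≈ 1.52e5 lbf

Cap-side area A_cap = π/4 × (8.99 in)² = 63.48 in^2
Rod-side annular area A_ann = π/4 × (8.99² − 5.02²) = 43.68 in^2
Net thrust = P_cap·A_cap − P_rod·A_ann = 1.606e5 lbf − 8997 lbf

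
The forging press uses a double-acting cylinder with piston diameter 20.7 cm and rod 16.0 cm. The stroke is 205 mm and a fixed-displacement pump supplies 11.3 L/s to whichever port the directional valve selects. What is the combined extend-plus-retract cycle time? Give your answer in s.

Cap-side area A_cap = π/4 × (20.7 cm)² = 336.5 cm^2
Rod-side annular area A_ann = π/4 × (20.7² − 16.0²) = 135.5 cm^2
t_ext = A_cap·L/Q = 0.6105 s
t_ret = A_ann·L/Q = 0.2458 s
t_cycle = t_ext + t_ret

t ≈ 0.856 s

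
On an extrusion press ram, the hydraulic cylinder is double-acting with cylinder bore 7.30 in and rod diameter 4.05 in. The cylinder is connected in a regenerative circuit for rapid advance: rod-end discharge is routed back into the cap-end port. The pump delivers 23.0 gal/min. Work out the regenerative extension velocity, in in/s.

In regeneration the rod-end outflow joins the pump flow into the cap end, so the net volume the pump must supply per unit advance equals the rod cross-section area.
Rod cross-section A_rod = π/4 × (4.05 in)² = 12.88 in^2
v = Q_pump / A_rod

v ≈ 6.87 in/s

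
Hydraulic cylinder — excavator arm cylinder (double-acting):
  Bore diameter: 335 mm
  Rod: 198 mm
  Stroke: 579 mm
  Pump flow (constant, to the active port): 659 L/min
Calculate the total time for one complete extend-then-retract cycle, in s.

t ≈ 7.67 s

Cap-side area A_cap = π/4 × (335 mm)² = 88140 mm^2
Rod-side annular area A_ann = π/4 × (335² − 198²) = 57350 mm^2
t_ext = A_cap·L/Q = 4.646 s
t_ret = A_ann·L/Q = 3.023 s
t_cycle = t_ext + t_ret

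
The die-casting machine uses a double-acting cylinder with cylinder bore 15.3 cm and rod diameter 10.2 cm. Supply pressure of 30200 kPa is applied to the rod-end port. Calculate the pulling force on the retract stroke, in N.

Rod-side annular area A_ann = π/4 × (15.3² − 10.2²) = 102.1 cm^2
On retraction the pressure acts on the annular area (bore minus rod).
F = P × A_ann

F ≈ 3.08e5 N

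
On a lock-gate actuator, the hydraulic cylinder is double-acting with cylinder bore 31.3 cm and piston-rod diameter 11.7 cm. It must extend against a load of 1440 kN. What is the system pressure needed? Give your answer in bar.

Cap-side area A_cap = π/4 × (31.3 cm)² = 769.4 cm^2
P = F / A = 1440 kN / A

P ≈ 187 bar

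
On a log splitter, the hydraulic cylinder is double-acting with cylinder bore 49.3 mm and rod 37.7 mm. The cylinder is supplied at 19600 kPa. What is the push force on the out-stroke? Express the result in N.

Cap-side area A_cap = π/4 × (49.3 mm)² = 1909 mm^2
F = P × A_cap = 19600 kPa × A_cap

F ≈ 37400 N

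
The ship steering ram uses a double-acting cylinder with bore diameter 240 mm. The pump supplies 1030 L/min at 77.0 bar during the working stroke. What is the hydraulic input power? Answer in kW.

W ≈ 132 kW

Hydraulic power = P × Q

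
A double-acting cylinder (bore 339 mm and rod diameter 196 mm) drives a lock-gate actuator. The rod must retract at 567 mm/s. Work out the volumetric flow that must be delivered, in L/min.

Q ≈ 2040 L/min

Rod-side annular area A_ann = π/4 × (339² − 196²) = 60090 mm^2
Q = A × v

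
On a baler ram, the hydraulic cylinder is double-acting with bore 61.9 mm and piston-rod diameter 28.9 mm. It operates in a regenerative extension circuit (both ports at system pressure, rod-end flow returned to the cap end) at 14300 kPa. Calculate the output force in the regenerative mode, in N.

F ≈ 9380 N

With equal pressure on both faces, forces on the annular region cancel; the net push is pressure × rod cross-section.
Rod cross-section A_rod = π/4 × (28.9 mm)² = 656.0 mm^2
F = P × A_rod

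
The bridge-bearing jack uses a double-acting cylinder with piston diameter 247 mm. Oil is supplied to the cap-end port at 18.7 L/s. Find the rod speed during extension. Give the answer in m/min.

Cap-side area A_cap = π/4 × (247 mm)² = 47920 mm^2
v = Q / A

v ≈ 23.4 m/min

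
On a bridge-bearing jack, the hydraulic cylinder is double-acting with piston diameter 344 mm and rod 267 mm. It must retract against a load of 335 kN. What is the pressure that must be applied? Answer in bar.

P ≈ 90.7 bar

Rod-side annular area A_ann = π/4 × (344² − 267²) = 36950 mm^2
Retraction: pressure acts on the annular area.
P = F / A = 335 kN / A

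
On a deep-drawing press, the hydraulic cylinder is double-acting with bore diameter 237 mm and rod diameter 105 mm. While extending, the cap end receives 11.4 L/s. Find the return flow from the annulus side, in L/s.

Q_out ≈ 9.16 L/s

Cap-side area A_cap = π/4 × (237 mm)² = 44120 mm^2
Rod-side annular area A_ann = π/4 × (237² − 105²) = 35460 mm^2
Piston speed v = Q_in/A_cap; rod-end outflow Q_out = v × A_ann = Q_in × A_ann/A_cap.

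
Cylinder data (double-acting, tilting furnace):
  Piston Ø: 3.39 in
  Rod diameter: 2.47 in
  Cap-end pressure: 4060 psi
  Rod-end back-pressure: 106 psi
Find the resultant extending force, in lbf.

F ≈ 36200 lbf

Cap-side area A_cap = π/4 × (3.39 in)² = 9.026 in^2
Rod-side annular area A_ann = π/4 × (3.39² − 2.47²) = 4.234 in^2
Net thrust = P_cap·A_cap − P_rod·A_ann = 36650 lbf − 448.8 lbf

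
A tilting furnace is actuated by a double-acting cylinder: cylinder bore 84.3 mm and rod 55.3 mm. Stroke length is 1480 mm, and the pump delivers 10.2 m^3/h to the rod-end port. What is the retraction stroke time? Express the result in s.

Rod-side annular area A_ann = π/4 × (84.3² − 55.3²) = 3180 mm^2
Swept volume V = A × L; t = V / Q = A·L / Q

t ≈ 1.66 s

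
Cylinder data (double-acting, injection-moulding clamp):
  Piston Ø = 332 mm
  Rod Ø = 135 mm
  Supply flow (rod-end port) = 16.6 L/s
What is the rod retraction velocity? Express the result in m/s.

v ≈ 0.230 m/s

Rod-side annular area A_ann = π/4 × (332² − 135²) = 72260 mm^2
Flow into the rod-end port fills the annular volume.
v = Q / A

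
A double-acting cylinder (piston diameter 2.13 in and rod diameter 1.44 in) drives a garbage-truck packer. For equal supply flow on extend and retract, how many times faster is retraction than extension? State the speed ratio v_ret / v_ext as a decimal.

v_ret/v_ext ≈ 1.84

Cap-side area A_cap = π/4 × (2.13 in)² = 3.563 in^2
Rod-side annular area A_ann = π/4 × (2.13² − 1.44²) = 1.935 in^2
For equal Q, v ∝ 1/A, so v_ret/v_ext = A_cap/A_ann.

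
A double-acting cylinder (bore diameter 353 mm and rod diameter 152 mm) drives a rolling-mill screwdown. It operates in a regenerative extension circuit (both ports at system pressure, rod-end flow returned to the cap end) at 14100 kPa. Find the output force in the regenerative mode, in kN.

With equal pressure on both faces, forces on the annular region cancel; the net push is pressure × rod cross-section.
Rod cross-section A_rod = π/4 × (152 mm)² = 18150 mm^2
F = P × A_rod

F ≈ 256 kN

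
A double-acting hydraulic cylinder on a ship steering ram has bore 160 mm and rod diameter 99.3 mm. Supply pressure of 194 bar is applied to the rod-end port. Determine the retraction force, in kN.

Rod-side annular area A_ann = π/4 × (160² − 99.3²) = 12360 mm^2
On retraction the pressure acts on the annular area (bore minus rod).
F = P × A_ann

F ≈ 240 kN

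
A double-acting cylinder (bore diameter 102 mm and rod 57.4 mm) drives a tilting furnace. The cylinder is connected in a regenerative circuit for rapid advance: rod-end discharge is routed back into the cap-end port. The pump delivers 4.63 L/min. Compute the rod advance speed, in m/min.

v ≈ 1.79 m/min

In regeneration the rod-end outflow joins the pump flow into the cap end, so the net volume the pump must supply per unit advance equals the rod cross-section area.
Rod cross-section A_rod = π/4 × (57.4 mm)² = 2588 mm^2
v = Q_pump / A_rod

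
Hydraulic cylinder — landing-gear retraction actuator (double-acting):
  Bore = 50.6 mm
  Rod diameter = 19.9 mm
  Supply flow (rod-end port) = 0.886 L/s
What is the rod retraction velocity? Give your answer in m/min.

v ≈ 31.3 m/min

Rod-side annular area A_ann = π/4 × (50.6² − 19.9²) = 1700 mm^2
Flow into the rod-end port fills the annular volume.
v = Q / A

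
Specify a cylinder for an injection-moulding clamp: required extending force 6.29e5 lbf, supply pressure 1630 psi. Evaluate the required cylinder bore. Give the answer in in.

Extension force acts on the full piston face: F = P × (π/4)D².
D = √(4F / (πP)) = √(4 × 6.29e5 lbf / (π × 1630 psi))

D ≈ 22.2 in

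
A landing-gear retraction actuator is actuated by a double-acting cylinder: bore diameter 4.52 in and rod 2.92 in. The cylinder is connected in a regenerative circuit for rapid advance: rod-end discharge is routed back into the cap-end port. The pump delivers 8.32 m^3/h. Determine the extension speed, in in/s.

In regeneration the rod-end outflow joins the pump flow into the cap end, so the net volume the pump must supply per unit advance equals the rod cross-section area.
Rod cross-section A_rod = π/4 × (2.92 in)² = 6.697 in^2
v = Q_pump / A_rod

v ≈ 21.1 in/s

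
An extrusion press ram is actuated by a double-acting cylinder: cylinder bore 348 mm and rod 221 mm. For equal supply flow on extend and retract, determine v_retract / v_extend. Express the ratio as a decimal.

v_ret/v_ext ≈ 1.68

Cap-side area A_cap = π/4 × (348 mm)² = 95110 mm^2
Rod-side annular area A_ann = π/4 × (348² − 221²) = 56760 mm^2
For equal Q, v ∝ 1/A, so v_ret/v_ext = A_cap/A_ann.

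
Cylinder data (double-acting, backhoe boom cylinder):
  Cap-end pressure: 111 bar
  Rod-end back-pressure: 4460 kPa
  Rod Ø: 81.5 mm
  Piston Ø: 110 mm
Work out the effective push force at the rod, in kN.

F ≈ 86.4 kN

Cap-side area A_cap = π/4 × (110 mm)² = 9503 mm^2
Rod-side annular area A_ann = π/4 × (110² − 81.5²) = 4287 mm^2
Net thrust = P_cap·A_cap − P_rod·A_ann = 105.5 kN − 19.12 kN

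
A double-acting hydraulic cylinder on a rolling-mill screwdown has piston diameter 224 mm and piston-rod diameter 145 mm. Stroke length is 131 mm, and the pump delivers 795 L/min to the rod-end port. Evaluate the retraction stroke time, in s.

t ≈ 0.226 s

Rod-side annular area A_ann = π/4 × (224² − 145²) = 22900 mm^2
Swept volume V = A × L; t = V / Q = A·L / Q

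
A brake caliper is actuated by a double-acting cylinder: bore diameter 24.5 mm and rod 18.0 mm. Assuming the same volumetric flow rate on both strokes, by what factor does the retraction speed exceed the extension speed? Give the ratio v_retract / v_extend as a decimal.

Cap-side area A_cap = π/4 × (24.5 mm)² = 471.4 mm^2
Rod-side annular area A_ann = π/4 × (24.5² − 18.0²) = 217.0 mm^2
For equal Q, v ∝ 1/A, so v_ret/v_ext = A_cap/A_ann.

v_ret/v_ext ≈ 2.17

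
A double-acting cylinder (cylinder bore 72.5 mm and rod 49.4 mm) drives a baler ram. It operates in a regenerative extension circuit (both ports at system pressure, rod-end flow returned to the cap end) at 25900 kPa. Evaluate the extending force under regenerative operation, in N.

F ≈ 49600 N

With equal pressure on both faces, forces on the annular region cancel; the net push is pressure × rod cross-section.
Rod cross-section A_rod = π/4 × (49.4 mm)² = 1917 mm^2
F = P × A_rod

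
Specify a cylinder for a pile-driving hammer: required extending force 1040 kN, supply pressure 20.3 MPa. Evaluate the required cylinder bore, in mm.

D ≈ 255 mm

Extension force acts on the full piston face: F = P × (π/4)D².
D = √(4F / (πP)) = √(4 × 1040 kN / (π × 20.3 MPa))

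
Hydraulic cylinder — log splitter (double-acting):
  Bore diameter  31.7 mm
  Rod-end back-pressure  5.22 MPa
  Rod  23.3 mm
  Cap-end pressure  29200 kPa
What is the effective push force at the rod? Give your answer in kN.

F ≈ 21.2 kN

Cap-side area A_cap = π/4 × (31.7 mm)² = 789.2 mm^2
Rod-side annular area A_ann = π/4 × (31.7² − 23.3²) = 362.9 mm^2
Net thrust = P_cap·A_cap − P_rod·A_ann = 23.05 kN − 1.894 kN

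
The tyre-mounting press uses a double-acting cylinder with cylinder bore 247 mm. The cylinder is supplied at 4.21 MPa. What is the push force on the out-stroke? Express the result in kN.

Cap-side area A_cap = π/4 × (247 mm)² = 47920 mm^2
F = P × A_cap = 4.21 MPa × A_cap

F ≈ 202 kN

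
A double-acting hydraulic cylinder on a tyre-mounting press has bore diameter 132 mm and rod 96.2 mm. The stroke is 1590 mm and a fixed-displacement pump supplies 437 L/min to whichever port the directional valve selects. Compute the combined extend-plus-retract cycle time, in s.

Cap-side area A_cap = π/4 × (132 mm)² = 13680 mm^2
Rod-side annular area A_ann = π/4 × (132² − 96.2²) = 6416 mm^2
t_ext = A_cap·L/Q = 2.987 s
t_ret = A_ann·L/Q = 1.401 s
t_cycle = t_ext + t_ret

t ≈ 4.39 s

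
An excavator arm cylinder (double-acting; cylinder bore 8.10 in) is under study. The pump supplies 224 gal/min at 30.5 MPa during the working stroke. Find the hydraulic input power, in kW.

Hydraulic power = P × Q

W ≈ 431 kW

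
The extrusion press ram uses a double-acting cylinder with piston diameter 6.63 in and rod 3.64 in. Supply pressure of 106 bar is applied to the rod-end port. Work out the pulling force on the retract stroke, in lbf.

F ≈ 37100 lbf

Rod-side annular area A_ann = π/4 × (6.63² − 3.64²) = 24.12 in^2
On retraction the pressure acts on the annular area (bore minus rod).
F = P × A_ann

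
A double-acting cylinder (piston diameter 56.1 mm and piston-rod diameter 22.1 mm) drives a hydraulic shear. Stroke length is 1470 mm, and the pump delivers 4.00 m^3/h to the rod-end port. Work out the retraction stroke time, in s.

Rod-side annular area A_ann = π/4 × (56.1² − 22.1²) = 2088 mm^2
Swept volume V = A × L; t = V / Q = A·L / Q

t ≈ 2.76 s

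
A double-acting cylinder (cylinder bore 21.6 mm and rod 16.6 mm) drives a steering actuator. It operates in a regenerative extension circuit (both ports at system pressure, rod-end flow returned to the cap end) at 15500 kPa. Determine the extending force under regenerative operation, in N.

F ≈ 3350 N

With equal pressure on both faces, forces on the annular region cancel; the net push is pressure × rod cross-section.
Rod cross-section A_rod = π/4 × (16.6 mm)² = 216.4 mm^2
F = P × A_rod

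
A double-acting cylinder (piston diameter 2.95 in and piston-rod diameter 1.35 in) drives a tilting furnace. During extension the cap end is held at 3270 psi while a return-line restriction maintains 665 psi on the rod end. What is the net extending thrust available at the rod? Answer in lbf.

F ≈ 18800 lbf

Cap-side area A_cap = π/4 × (2.95 in)² = 6.835 in^2
Rod-side annular area A_ann = π/4 × (2.95² − 1.35²) = 5.404 in^2
Net thrust = P_cap·A_cap − P_rod·A_ann = 22350 lbf − 3593 lbf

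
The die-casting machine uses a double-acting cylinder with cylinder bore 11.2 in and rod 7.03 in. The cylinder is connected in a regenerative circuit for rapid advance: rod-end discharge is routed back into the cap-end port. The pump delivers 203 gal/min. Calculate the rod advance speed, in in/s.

In regeneration the rod-end outflow joins the pump flow into the cap end, so the net volume the pump must supply per unit advance equals the rod cross-section area.
Rod cross-section A_rod = π/4 × (7.03 in)² = 38.82 in^2
v = Q_pump / A_rod

v ≈ 20.1 in/s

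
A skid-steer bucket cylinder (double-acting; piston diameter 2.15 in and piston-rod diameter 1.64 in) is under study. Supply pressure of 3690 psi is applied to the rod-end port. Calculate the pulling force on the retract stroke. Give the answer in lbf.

Rod-side annular area A_ann = π/4 × (2.15² − 1.64²) = 1.518 in^2
On retraction the pressure acts on the annular area (bore minus rod).
F = P × A_ann

F ≈ 5600 lbf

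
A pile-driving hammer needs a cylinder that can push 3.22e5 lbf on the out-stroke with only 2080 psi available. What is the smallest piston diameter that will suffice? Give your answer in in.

D ≈ 14.0 in

Extension force acts on the full piston face: F = P × (π/4)D².
D = √(4F / (πP)) = √(4 × 3.22e5 lbf / (π × 2080 psi))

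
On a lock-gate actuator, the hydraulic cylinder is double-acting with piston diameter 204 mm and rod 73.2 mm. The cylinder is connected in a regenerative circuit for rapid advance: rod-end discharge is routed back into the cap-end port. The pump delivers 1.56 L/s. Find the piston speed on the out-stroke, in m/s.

In regeneration the rod-end outflow joins the pump flow into the cap end, so the net volume the pump must supply per unit advance equals the rod cross-section area.
Rod cross-section A_rod = π/4 × (73.2 mm)² = 4208 mm^2
v = Q_pump / A_rod

v ≈ 0.371 m/s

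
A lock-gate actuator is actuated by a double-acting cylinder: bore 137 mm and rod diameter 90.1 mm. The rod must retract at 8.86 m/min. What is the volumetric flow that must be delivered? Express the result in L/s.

Q ≈ 1.24 L/s

Rod-side annular area A_ann = π/4 × (137² − 90.1²) = 8365 mm^2
Q = A × v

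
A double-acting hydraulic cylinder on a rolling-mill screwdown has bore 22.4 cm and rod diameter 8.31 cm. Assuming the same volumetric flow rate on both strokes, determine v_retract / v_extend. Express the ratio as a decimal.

Cap-side area A_cap = π/4 × (22.4 cm)² = 394.1 cm^2
Rod-side annular area A_ann = π/4 × (22.4² − 8.31²) = 339.8 cm^2
For equal Q, v ∝ 1/A, so v_ret/v_ext = A_cap/A_ann.

v_ret/v_ext ≈ 1.16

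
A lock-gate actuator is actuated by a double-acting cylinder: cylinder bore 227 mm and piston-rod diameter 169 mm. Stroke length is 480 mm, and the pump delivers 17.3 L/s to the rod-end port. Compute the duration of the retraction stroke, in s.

t ≈ 0.501 s

Rod-side annular area A_ann = π/4 × (227² − 169²) = 18040 mm^2
Swept volume V = A × L; t = V / Q = A·L / Q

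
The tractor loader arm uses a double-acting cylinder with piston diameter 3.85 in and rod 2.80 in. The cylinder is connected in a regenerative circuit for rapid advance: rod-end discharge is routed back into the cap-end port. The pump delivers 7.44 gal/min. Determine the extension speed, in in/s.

v ≈ 4.65 in/s

In regeneration the rod-end outflow joins the pump flow into the cap end, so the net volume the pump must supply per unit advance equals the rod cross-section area.
Rod cross-section A_rod = π/4 × (2.80 in)² = 6.158 in^2
v = Q_pump / A_rod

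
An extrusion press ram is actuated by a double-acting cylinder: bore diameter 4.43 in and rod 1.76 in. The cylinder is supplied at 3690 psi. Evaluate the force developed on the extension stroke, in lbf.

F ≈ 56900 lbf

Cap-side area A_cap = π/4 × (4.43 in)² = 15.41 in^2
F = P × A_cap = 3690 psi × A_cap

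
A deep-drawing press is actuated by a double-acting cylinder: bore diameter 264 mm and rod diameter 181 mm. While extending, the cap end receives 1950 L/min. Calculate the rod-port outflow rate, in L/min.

Cap-side area A_cap = π/4 × (264 mm)² = 54740 mm^2
Rod-side annular area A_ann = π/4 × (264² − 181²) = 29010 mm^2
Piston speed v = Q_in/A_cap; rod-end outflow Q_out = v × A_ann = Q_in × A_ann/A_cap.

Q_out ≈ 1030 L/min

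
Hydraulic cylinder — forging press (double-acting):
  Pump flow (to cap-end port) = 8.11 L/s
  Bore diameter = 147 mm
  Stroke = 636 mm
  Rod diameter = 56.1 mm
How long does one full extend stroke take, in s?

t ≈ 1.33 s

Cap-side area A_cap = π/4 × (147 mm)² = 16970 mm^2
Swept volume V = A × L; t = V / Q = A·L / Q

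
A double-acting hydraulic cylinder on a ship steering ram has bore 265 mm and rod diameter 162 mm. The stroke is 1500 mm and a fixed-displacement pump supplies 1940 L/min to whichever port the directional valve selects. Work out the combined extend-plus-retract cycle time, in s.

Cap-side area A_cap = π/4 × (265 mm)² = 55150 mm^2
Rod-side annular area A_ann = π/4 × (265² − 162²) = 34540 mm^2
t_ext = A_cap·L/Q = 2.559 s
t_ret = A_ann·L/Q = 1.602 s
t_cycle = t_ext + t_ret

t ≈ 4.16 s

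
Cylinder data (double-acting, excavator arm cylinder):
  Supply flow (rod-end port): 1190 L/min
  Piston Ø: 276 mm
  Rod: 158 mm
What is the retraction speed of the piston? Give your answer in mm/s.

Rod-side annular area A_ann = π/4 × (276² − 158²) = 40220 mm^2
Flow into the rod-end port fills the annular volume.
v = Q / A

v ≈ 493 mm/s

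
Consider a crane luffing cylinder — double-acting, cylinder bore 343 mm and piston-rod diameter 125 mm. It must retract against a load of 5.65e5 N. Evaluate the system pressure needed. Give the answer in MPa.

P ≈ 7.05 MPa

Rod-side annular area A_ann = π/4 × (343² − 125²) = 80130 mm^2
Retraction: pressure acts on the annular area.
P = F / A = 5.65e5 N / A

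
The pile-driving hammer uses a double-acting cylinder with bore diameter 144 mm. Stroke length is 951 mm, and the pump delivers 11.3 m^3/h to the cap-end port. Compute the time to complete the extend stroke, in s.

Cap-side area A_cap = π/4 × (144 mm)² = 16290 mm^2
Swept volume V = A × L; t = V / Q = A·L / Q

t ≈ 4.93 s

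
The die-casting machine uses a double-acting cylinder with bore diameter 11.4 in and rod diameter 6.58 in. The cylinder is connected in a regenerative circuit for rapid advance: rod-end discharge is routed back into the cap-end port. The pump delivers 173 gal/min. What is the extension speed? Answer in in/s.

v ≈ 19.6 in/s

In regeneration the rod-end outflow joins the pump flow into the cap end, so the net volume the pump must supply per unit advance equals the rod cross-section area.
Rod cross-section A_rod = π/4 × (6.58 in)² = 34.00 in^2
v = Q_pump / A_rod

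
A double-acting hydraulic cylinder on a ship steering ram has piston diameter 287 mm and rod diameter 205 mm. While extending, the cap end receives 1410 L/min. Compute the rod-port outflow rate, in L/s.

Cap-side area A_cap = π/4 × (287 mm)² = 64690 mm^2
Rod-side annular area A_ann = π/4 × (287² − 205²) = 31690 mm^2
Piston speed v = Q_in/A_cap; rod-end outflow Q_out = v × A_ann = Q_in × A_ann/A_cap.

Q_out ≈ 11.5 L/s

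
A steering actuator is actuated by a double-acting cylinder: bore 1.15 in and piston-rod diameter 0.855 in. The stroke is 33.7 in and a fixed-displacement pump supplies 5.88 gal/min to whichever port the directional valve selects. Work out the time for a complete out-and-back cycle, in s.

Cap-side area A_cap = π/4 × (1.15 in)² = 1.039 in^2
Rod-side annular area A_ann = π/4 × (1.15² − 0.855²) = 0.4645 in^2
t_ext = A_cap·L/Q = 1.546 s
t_ret = A_ann·L/Q = 0.6915 s
t_cycle = t_ext + t_ret

t ≈ 2.24 s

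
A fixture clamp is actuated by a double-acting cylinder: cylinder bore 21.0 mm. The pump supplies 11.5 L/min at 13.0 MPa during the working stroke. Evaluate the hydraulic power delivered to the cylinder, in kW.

W ≈ 2.49 kW

Hydraulic power = P × Q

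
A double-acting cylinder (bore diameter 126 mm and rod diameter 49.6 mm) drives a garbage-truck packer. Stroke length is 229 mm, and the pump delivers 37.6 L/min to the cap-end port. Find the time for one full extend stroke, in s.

t ≈ 4.56 s

Cap-side area A_cap = π/4 × (126 mm)² = 12470 mm^2
Swept volume V = A × L; t = V / Q = A·L / Q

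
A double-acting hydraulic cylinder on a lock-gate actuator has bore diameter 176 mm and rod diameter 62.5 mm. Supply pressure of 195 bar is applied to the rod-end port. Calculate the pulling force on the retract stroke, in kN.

Rod-side annular area A_ann = π/4 × (176² − 62.5²) = 21260 mm^2
On retraction the pressure acts on the annular area (bore minus rod).
F = P × A_ann

F ≈ 415 kN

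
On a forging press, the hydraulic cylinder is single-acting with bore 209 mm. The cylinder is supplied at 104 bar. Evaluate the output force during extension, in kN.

F ≈ 357 kN

Cap-side area A_cap = π/4 × (209 mm)² = 34310 mm^2
F = P × A_cap = 104 bar × A_cap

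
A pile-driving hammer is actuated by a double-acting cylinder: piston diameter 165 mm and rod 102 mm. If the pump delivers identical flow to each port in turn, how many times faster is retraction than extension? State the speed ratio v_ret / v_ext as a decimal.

Cap-side area A_cap = π/4 × (165 mm)² = 21380 mm^2
Rod-side annular area A_ann = π/4 × (165² − 102²) = 13210 mm^2
For equal Q, v ∝ 1/A, so v_ret/v_ext = A_cap/A_ann.

v_ret/v_ext ≈ 1.62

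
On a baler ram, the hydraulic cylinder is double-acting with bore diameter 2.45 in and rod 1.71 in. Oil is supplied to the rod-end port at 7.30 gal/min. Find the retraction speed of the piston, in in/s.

Rod-side annular area A_ann = π/4 × (2.45² − 1.71²) = 2.418 in^2
Flow into the rod-end port fills the annular volume.
v = Q / A

v ≈ 11.6 in/s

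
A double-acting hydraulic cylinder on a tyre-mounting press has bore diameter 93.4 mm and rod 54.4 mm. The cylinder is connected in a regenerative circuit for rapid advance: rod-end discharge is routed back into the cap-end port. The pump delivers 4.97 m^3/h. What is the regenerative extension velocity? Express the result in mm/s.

In regeneration the rod-end outflow joins the pump flow into the cap end, so the net volume the pump must supply per unit advance equals the rod cross-section area.
Rod cross-section A_rod = π/4 × (54.4 mm)² = 2324 mm^2
v = Q_pump / A_rod

v ≈ 594 mm/s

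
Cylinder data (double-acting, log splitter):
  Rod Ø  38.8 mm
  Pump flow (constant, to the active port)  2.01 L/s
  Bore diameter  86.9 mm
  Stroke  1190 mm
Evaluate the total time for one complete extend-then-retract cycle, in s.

Cap-side area A_cap = π/4 × (86.9 mm)² = 5931 mm^2
Rod-side annular area A_ann = π/4 × (86.9² − 38.8²) = 4749 mm^2
t_ext = A_cap·L/Q = 3.511 s
t_ret = A_ann·L/Q = 2.811 s
t_cycle = t_ext + t_ret

t ≈ 6.32 s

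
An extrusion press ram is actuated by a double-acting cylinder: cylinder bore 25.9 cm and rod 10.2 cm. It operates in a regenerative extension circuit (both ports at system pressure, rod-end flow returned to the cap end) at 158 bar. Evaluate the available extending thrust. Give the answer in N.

With equal pressure on both faces, forces on the annular region cancel; the net push is pressure × rod cross-section.
Rod cross-section A_rod = π/4 × (10.2 cm)² = 81.71 cm^2
F = P × A_rod

F ≈ 1.29e5 N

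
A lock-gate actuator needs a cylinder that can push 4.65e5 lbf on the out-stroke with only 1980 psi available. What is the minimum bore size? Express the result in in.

Extension force acts on the full piston face: F = P × (π/4)D².
D = √(4F / (πP)) = √(4 × 4.65e5 lbf / (π × 1980 psi))

D ≈ 17.3 in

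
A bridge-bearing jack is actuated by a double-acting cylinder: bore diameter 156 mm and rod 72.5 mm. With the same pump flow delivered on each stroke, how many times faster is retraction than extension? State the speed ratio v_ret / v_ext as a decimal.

v_ret/v_ext ≈ 1.28

Cap-side area A_cap = π/4 × (156 mm)² = 19110 mm^2
Rod-side annular area A_ann = π/4 × (156² − 72.5²) = 14990 mm^2
For equal Q, v ∝ 1/A, so v_ret/v_ext = A_cap/A_ann.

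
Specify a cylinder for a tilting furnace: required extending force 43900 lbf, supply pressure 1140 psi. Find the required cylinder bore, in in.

D ≈ 7.00 in

Extension force acts on the full piston face: F = P × (π/4)D².
D = √(4F / (πP)) = √(4 × 43900 lbf / (π × 1140 psi))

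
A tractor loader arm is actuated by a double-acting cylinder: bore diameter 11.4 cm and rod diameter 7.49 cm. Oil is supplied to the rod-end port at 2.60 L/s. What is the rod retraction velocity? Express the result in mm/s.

Rod-side annular area A_ann = π/4 × (11.4² − 7.49²) = 58.01 cm^2
Flow into the rod-end port fills the annular volume.
v = Q / A

v ≈ 448 mm/s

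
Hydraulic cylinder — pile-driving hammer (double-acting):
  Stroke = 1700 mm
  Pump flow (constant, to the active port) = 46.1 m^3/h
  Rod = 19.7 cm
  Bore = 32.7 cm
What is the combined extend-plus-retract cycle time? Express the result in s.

t ≈ 18.3 s

Cap-side area A_cap = π/4 × (32.7 cm)² = 839.8 cm^2
Rod-side annular area A_ann = π/4 × (32.7² − 19.7²) = 535.0 cm^2
t_ext = A_cap·L/Q = 11.15 s
t_ret = A_ann·L/Q = 7.103 s
t_cycle = t_ext + t_ret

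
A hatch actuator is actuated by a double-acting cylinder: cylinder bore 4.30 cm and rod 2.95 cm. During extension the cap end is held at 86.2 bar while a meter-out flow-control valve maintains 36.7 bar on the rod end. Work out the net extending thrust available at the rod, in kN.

F ≈ 9.70 kN

Cap-side area A_cap = π/4 × (4.30 cm)² = 14.52 cm^2
Rod-side annular area A_ann = π/4 × (4.30² − 2.95²) = 7.687 cm^2
Net thrust = P_cap·A_cap − P_rod·A_ann = 12.52 kN − 2.821 kN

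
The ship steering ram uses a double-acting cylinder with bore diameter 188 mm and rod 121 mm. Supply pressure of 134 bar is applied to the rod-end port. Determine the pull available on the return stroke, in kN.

F ≈ 218 kN

Rod-side annular area A_ann = π/4 × (188² − 121²) = 16260 mm^2
On retraction the pressure acts on the annular area (bore minus rod).
F = P × A_ann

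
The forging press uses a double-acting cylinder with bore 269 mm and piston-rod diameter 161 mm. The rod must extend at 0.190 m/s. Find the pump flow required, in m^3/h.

Q ≈ 38.9 m^3/h

Cap-side area A_cap = π/4 × (269 mm)² = 56830 mm^2
Q = A × v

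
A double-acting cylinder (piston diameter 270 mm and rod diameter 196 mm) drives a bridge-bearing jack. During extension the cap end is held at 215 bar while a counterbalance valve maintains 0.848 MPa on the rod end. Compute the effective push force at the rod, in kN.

F ≈ 1210 kN

Cap-side area A_cap = π/4 × (270 mm)² = 57260 mm^2
Rod-side annular area A_ann = π/4 × (270² − 196²) = 27080 mm^2
Net thrust = P_cap·A_cap − P_rod·A_ann = 1231 kN − 22.97 kN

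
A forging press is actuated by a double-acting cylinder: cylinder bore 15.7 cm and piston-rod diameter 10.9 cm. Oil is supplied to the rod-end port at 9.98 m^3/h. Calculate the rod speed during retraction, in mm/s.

v ≈ 276 mm/s

Rod-side annular area A_ann = π/4 × (15.7² − 10.9²) = 100.3 cm^2
Flow into the rod-end port fills the annular volume.
v = Q / A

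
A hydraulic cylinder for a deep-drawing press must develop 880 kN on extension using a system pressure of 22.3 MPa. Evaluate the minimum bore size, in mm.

D ≈ 224 mm

Extension force acts on the full piston face: F = P × (π/4)D².
D = √(4F / (πP)) = √(4 × 880 kN / (π × 22.3 MPa))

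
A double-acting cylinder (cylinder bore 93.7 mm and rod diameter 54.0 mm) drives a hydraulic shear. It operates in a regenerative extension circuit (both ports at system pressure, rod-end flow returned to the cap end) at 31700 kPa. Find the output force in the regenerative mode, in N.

F ≈ 72600 N

With equal pressure on both faces, forces on the annular region cancel; the net push is pressure × rod cross-section.
Rod cross-section A_rod = π/4 × (54.0 mm)² = 2290 mm^2
F = P × A_rod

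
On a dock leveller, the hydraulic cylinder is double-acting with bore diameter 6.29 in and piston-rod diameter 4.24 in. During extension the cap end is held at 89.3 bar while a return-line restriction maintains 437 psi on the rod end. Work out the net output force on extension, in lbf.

Cap-side area A_cap = π/4 × (6.29 in)² = 31.07 in^2
Rod-side annular area A_ann = π/4 × (6.29² − 4.24²) = 16.95 in^2
Net thrust = P_cap·A_cap − P_rod·A_ann = 40250 lbf − 7409 lbf

F ≈ 32800 lbf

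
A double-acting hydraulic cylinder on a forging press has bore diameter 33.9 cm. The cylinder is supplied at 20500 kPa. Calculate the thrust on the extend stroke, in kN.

F ≈ 1850 kN

Cap-side area A_cap = π/4 × (33.9 cm)² = 902.6 cm^2
F = P × A_cap = 20500 kPa × A_cap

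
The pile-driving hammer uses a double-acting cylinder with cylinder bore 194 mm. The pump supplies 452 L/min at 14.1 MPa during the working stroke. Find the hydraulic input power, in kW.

Hydraulic power = P × Q

W ≈ 106 kW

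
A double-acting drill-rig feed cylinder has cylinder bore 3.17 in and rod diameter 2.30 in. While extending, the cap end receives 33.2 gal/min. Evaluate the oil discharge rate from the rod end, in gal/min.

Cap-side area A_cap = π/4 × (3.17 in)² = 7.892 in^2
Rod-side annular area A_ann = π/4 × (3.17² − 2.30²) = 3.738 in^2
Piston speed v = Q_in/A_cap; rod-end outflow Q_out = v × A_ann = Q_in × A_ann/A_cap.

Q_out ≈ 15.7 gal/min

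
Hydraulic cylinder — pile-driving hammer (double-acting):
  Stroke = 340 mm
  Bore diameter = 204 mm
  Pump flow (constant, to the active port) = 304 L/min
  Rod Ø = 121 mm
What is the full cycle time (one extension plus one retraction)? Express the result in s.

Cap-side area A_cap = π/4 × (204 mm)² = 32690 mm^2
Rod-side annular area A_ann = π/4 × (204² − 121²) = 21190 mm^2
t_ext = A_cap·L/Q = 2.193 s
t_ret = A_ann·L/Q = 1.422 s
t_cycle = t_ext + t_ret

t ≈ 3.62 s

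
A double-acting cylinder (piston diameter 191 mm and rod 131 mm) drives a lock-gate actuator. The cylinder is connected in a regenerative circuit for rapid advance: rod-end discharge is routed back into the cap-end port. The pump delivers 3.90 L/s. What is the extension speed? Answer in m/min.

v ≈ 17.4 m/min

In regeneration the rod-end outflow joins the pump flow into the cap end, so the net volume the pump must supply per unit advance equals the rod cross-section area.
Rod cross-section A_rod = π/4 × (131 mm)² = 13480 mm^2
v = Q_pump / A_rod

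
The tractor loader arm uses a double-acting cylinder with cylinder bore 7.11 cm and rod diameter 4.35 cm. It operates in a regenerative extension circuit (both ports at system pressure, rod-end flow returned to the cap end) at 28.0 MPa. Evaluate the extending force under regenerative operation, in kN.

With equal pressure on both faces, forces on the annular region cancel; the net push is pressure × rod cross-section.
Rod cross-section A_rod = π/4 × (4.35 cm)² = 14.86 cm^2
F = P × A_rod

F ≈ 41.6 kN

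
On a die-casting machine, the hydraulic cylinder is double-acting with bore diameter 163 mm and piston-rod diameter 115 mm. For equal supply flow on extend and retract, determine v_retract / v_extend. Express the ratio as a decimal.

v_ret/v_ext ≈ 1.99

Cap-side area A_cap = π/4 × (163 mm)² = 20870 mm^2
Rod-side annular area A_ann = π/4 × (163² − 115²) = 10480 mm^2
For equal Q, v ∝ 1/A, so v_ret/v_ext = A_cap/A_ann.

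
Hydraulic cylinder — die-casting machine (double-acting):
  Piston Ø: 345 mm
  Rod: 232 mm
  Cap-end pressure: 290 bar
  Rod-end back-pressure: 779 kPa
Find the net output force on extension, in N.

Cap-side area A_cap = π/4 × (345 mm)² = 93480 mm^2
Rod-side annular area A_ann = π/4 × (345² − 232²) = 51210 mm^2
Net thrust = P_cap·A_cap − P_rod·A_ann = 2.711e6 N − 39890 N

F ≈ 2.67e6 N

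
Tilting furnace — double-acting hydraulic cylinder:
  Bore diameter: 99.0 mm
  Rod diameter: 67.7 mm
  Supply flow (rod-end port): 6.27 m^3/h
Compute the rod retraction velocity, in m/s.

Rod-side annular area A_ann = π/4 × (99.0² − 67.7²) = 4098 mm^2
Flow into the rod-end port fills the annular volume.
v = Q / A

v ≈ 0.425 m/s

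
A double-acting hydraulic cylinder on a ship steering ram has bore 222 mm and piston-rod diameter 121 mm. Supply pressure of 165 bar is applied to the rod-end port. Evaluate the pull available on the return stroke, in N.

Rod-side annular area A_ann = π/4 × (222² − 121²) = 27210 mm^2
On retraction the pressure acts on the annular area (bore minus rod).
F = P × A_ann

F ≈ 4.49e5 N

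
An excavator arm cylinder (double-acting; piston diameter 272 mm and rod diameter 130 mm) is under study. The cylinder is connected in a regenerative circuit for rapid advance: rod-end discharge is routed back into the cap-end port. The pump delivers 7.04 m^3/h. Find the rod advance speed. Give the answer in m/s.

In regeneration the rod-end outflow joins the pump flow into the cap end, so the net volume the pump must supply per unit advance equals the rod cross-section area.
Rod cross-section A_rod = π/4 × (130 mm)² = 13270 mm^2
v = Q_pump / A_rod

v ≈ 0.147 m/s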